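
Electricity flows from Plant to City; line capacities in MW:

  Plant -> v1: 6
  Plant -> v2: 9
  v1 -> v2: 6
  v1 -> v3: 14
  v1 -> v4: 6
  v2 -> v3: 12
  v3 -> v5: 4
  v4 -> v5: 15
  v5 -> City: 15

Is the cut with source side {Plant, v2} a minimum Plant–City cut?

No — its capacity is 18, but the minimum cut has capacity 10.

Given cut capacity: 6 + 12 = 18.
Augment Plant→v1→v3→v5→City: bottleneck 4, flow now 4.
Augment Plant→v1→v4→v5→City: bottleneck 2, flow now 6.
Augment Plant→v2→v3→v1→v4→v5→City: bottleneck 4, flow now 10. (uses reverse residual edge)
No augmenting path remains; maximum flow = 10.
In the residual graph, reachable from Plant: {Plant, v2, v3}.
Min-cut edges: Plant→v1 (6), v3→v5 (4); capacity 6 + 4 = 10.
Cut capacity 18 exceeds the max flow 10, so it is not minimum.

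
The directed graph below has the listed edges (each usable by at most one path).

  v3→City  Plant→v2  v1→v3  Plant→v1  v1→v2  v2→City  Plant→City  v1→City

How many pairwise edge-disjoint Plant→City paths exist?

Assign every edge capacity 1; by Menger, the answer equals the max flow.
Path Plant→City (+1); total 1.
Path Plant→v1→City (+1); total 2.
Path Plant→v2→City (+1); total 3.
No residual Plant→City path; max flow = 3.
Certifying cut of size 3: {Plant→City, Plant→v1, Plant→v2}.

3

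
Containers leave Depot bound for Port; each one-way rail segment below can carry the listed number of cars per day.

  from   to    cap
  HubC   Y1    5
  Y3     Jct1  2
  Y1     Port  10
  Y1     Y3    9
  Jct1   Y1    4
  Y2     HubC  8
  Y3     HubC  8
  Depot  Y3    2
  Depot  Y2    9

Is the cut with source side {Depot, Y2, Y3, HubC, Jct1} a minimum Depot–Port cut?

No — its capacity is 9, but the minimum cut has capacity 7.

Given cut capacity: 5 + 4 = 9.
Augment Depot→Y2→HubC→Y1→Port: bottleneck 5, flow now 5.
Augment Depot→Y3→Jct1→Y1→Port: bottleneck 2, flow now 7.
No augmenting path remains; maximum flow = 7.
In the residual graph, reachable from Depot: {Depot, Y2, HubC}.
Min-cut edges: Depot→Y3 (2), HubC→Y1 (5); capacity 2 + 5 = 7.
Cut capacity 9 exceeds the max flow 7, so it is not minimum.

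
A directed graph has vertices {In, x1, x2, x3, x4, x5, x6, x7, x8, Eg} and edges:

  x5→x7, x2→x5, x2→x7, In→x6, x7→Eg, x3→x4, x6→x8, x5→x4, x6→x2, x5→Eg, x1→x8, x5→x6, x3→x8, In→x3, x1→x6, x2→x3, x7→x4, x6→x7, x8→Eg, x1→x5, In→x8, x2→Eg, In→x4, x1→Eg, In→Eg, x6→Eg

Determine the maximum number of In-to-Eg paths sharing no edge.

3

Assign every edge capacity 1; by Menger, the answer equals the max flow.
Path In→Eg (+1); total 1.
Path In→x6→Eg (+1); total 2.
Path In→x8→Eg (+1); total 3.
No residual In→Eg path; max flow = 3.
Certifying cut of size 3: {In→Eg, In→x6, x8→Eg}.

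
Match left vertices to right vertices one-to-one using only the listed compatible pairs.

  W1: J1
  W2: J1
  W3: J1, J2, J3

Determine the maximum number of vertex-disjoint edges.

2

Unit-capacity flow: source→left, listed edges, right→sink; max matching = max flow.
Augmenting path W1→J1 (+1); matched 1.
Augmenting path W3→J2 (+1); matched 2.
No augmenting path remains; maximum matching = 2.
König certificate: {W3, J1} is a vertex cover of size 2 (every listed pair touches it), so no matching can be larger.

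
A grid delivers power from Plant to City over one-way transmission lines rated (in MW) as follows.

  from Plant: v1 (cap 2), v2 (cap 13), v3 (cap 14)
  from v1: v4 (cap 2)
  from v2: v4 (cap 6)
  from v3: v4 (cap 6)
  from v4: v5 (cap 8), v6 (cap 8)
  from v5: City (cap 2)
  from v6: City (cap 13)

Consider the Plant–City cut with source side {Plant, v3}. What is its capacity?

21

Edges leaving {Plant, v3}: Plant→v1 (2), Plant→v2 (13), v3→v4 (6).
Cut capacity = 2 + 13 + 6 = 21.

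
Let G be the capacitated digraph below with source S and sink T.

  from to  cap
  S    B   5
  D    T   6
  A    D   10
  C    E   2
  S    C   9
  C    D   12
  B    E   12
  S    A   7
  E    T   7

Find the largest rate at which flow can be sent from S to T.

Augment S→A→D→T: bottleneck 6, flow now 6.
Augment S→B→E→T: bottleneck 5, flow now 11.
Augment S→C→E→T: bottleneck 2, flow now 13.
No augmenting path remains; maximum flow = 13.
In the residual graph, reachable from S: {S, A, C, D}.
Min-cut edges: S→B (5), C→E (2), D→T (6); capacity 5 + 2 + 6 = 13.
This cut is saturated, so no flow can exceed 13.

13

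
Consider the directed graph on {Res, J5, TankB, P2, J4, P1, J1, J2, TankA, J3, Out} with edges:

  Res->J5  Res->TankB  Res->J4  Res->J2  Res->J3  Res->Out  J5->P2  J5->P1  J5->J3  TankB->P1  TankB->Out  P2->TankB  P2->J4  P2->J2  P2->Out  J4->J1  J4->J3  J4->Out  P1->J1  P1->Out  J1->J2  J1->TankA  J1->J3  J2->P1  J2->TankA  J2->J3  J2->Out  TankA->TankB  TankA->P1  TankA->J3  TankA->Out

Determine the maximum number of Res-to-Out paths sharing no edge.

Assign every edge capacity 1; by Menger, the answer equals the max flow.
Path Res→Out (+1); total 1.
Path Res→TankB→Out (+1); total 2.
Path Res→J4→Out (+1); total 3.
Path Res→J2→Out (+1); total 4.
Path Res→J5→P2→Out (+1); total 5.
No residual Res→Out path; max flow = 5.
Certifying cut of size 5: {Res→J2, Res→J4, Res→J5, Res→Out, Res→TankB}.

5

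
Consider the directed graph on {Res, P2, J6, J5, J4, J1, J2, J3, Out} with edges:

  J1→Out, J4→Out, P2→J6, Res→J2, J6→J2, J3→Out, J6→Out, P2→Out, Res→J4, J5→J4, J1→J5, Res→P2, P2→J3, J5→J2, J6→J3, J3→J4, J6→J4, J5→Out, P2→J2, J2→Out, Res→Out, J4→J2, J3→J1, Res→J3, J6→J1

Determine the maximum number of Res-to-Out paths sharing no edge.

5

Assign every edge capacity 1; by Menger, the answer equals the max flow.
Path Res→Out (+1); total 1.
Path Res→P2→Out (+1); total 2.
Path Res→J4→Out (+1); total 3.
Path Res→J2→Out (+1); total 4.
Path Res→J3→Out (+1); total 5.
No residual Res→Out path; max flow = 5.
Certifying cut of size 5: {Res→J2, Res→J3, Res→J4, Res→Out, Res→P2}.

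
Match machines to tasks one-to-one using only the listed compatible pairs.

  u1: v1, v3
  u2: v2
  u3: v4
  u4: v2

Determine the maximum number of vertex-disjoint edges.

Unit-capacity flow: source→left, listed edges, right→sink; max matching = max flow.
Augmenting path u1→v1 (+1); matched 1.
Augmenting path u2→v2 (+1); matched 2.
Augmenting path u3→v4 (+1); matched 3.
No augmenting path remains; maximum matching = 3.
König certificate: {u1, u3, v2} is a vertex cover of size 3 (every listed pair touches it), so no matching can be larger.

3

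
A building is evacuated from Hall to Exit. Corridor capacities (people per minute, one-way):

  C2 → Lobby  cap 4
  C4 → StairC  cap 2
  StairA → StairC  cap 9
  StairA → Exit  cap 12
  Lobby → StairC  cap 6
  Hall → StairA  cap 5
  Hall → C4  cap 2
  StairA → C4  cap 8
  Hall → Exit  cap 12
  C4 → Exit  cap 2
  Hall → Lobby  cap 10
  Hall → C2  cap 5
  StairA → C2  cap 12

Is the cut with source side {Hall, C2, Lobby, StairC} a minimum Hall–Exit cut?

Given cut capacity: 5 + 2 + 12 = 19.
Augment Hall→Exit: bottleneck 12, flow now 12.
Augment Hall→StairA→Exit: bottleneck 5, flow now 17.
Augment Hall→C4→Exit: bottleneck 2, flow now 19.
No augmenting path remains; maximum flow = 19.
Cut capacity 19 equals the max flow, so it is a minimum cut.

Yes — it is a minimum cut (capacity 19).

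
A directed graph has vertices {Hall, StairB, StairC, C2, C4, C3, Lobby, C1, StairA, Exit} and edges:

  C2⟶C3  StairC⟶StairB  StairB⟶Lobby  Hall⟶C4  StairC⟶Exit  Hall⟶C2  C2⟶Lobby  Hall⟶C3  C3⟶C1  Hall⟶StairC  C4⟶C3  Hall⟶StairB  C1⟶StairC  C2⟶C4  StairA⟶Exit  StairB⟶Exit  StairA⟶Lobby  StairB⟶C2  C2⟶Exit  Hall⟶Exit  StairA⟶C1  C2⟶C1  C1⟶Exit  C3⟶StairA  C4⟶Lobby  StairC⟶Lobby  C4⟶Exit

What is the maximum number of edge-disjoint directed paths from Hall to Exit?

Assign every edge capacity 1; by Menger, the answer equals the max flow.
Path Hall→Exit (+1); total 1.
Path Hall→StairB→Exit (+1); total 2.
Path Hall→StairC→Exit (+1); total 3.
Path Hall→C2→Exit (+1); total 4.
Path Hall→C4→Exit (+1); total 5.
Path Hall→C3→C1→Exit (+1); total 6.
No residual Hall→Exit path; max flow = 6.
Certifying cut of size 6: {Hall→C2, Hall→C3, Hall→C4, Hall→Exit, Hall→StairB, Hall→StairC}.

6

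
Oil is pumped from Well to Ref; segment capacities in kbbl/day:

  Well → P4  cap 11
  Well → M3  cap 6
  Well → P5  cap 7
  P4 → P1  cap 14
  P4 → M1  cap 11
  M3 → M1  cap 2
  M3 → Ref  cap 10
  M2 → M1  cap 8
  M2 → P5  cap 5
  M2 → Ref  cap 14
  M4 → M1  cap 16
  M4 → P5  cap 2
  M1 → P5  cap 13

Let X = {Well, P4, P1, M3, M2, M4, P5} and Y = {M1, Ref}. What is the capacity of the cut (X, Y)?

Edges leaving {Well, P4, P1, M3, M2, M4, P5}: P4→M1 (11), M3→M1 (2), M3→Ref (10), M2→M1 (8), M2→Ref (14), M4→M1 (16).
Cut capacity = 11 + 2 + 10 + 8 + 14 + 16 = 61.

61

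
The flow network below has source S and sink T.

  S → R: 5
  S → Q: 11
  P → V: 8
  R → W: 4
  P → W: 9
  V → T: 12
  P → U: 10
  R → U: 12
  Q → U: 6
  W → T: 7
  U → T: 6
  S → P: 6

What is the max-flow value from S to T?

Augment S→P→U→T: bottleneck 6, flow now 6.
Augment S→R→W→T: bottleneck 4, flow now 10.
Augment S→Q→U→P→V→T: bottleneck 6, flow now 16. (uses reverse residual edge)
No augmenting path remains; maximum flow = 16.
In the residual graph, reachable from S: {S, Q, R, U}.
Min-cut edges: S→P (6), R→W (4), U→T (6); capacity 6 + 4 + 6 = 16.
This cut is saturated, so no flow can exceed 16.

16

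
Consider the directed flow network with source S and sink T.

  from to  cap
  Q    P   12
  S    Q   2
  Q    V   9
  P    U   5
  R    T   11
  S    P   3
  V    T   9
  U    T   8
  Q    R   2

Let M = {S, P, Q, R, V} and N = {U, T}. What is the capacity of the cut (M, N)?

Edges leaving {S, P, Q, R, V}: P→U (5), R→T (11), V→T (9).
Cut capacity = 5 + 11 + 9 = 25.

25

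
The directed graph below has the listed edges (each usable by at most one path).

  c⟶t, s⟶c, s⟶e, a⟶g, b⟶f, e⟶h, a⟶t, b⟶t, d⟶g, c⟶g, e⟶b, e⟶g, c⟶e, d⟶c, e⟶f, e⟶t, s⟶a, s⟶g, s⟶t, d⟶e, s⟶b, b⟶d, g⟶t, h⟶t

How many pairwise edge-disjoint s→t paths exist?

6

Assign every edge capacity 1; by Menger, the answer equals the max flow.
Path s→t (+1); total 1.
Path s→a→t (+1); total 2.
Path s→b→t (+1); total 3.
Path s→c→t (+1); total 4.
Path s→e→t (+1); total 5.
Path s→g→t (+1); total 6.
No residual s→t path; max flow = 6.
Certifying cut of size 6: {s→a, s→b, s→c, s→e, s→g, s→t}.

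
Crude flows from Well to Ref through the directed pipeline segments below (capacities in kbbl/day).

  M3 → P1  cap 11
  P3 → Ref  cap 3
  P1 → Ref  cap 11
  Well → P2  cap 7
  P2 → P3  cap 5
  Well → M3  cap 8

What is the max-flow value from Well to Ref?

Augment Well→P2→P3→Ref: bottleneck 3, flow now 3.
Augment Well→M3→P1→Ref: bottleneck 8, flow now 11.
No augmenting path remains; maximum flow = 11.
In the residual graph, reachable from Well: {Well, P2, P3}.
Min-cut edges: Well→M3 (8), P3→Ref (3); capacity 8 + 3 = 11.
This cut is saturated, so no flow can exceed 11.

11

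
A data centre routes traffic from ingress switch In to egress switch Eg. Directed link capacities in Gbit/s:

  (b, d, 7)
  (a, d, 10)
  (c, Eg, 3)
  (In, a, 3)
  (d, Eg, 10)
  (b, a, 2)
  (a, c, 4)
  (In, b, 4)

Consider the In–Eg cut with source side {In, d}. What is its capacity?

Edges leaving {In, d}: In→a (3), In→b (4), d→Eg (10).
Cut capacity = 3 + 4 + 10 = 17.

17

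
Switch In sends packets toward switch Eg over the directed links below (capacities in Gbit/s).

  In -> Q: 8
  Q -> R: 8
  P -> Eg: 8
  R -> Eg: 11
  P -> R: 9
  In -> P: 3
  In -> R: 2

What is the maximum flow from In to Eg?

13

Augment In→P→Eg: bottleneck 3, flow now 3.
Augment In→R→Eg: bottleneck 2, flow now 5.
Augment In→Q→R→Eg: bottleneck 8, flow now 13.
No augmenting path remains; maximum flow = 13.
In the residual graph, reachable from In: {In}.
Min-cut edges: In→P (3), In→Q (8), In→R (2); capacity 3 + 8 + 2 = 13.
This cut is saturated, so no flow can exceed 13.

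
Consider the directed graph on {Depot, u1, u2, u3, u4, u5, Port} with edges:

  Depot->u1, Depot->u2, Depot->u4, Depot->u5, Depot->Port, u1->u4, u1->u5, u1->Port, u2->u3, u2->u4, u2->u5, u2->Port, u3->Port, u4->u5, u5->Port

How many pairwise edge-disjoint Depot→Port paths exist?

Assign every edge capacity 1; by Menger, the answer equals the max flow.
Path Depot→Port (+1); total 1.
Path Depot→u1→Port (+1); total 2.
Path Depot→u2→Port (+1); total 3.
Path Depot→u5→Port (+1); total 4.
No residual Depot→Port path; max flow = 4.
Certifying cut of size 4: {Depot→Port, Depot→u1, Depot→u2, u5→Port}.

4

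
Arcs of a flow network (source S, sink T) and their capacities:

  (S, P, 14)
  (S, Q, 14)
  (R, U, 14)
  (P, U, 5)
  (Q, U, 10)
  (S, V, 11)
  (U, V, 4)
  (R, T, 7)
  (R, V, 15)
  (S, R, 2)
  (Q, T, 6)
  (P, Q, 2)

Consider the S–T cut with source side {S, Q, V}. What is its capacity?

32

Edges leaving {S, Q, V}: S→P (14), S→R (2), Q→U (10), Q→T (6).
Cut capacity = 14 + 2 + 10 + 6 = 32.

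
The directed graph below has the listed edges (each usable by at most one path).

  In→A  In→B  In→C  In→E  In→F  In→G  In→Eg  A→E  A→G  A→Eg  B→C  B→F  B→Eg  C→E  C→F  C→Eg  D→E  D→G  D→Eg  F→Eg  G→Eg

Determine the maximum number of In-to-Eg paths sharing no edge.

6

Assign every edge capacity 1; by Menger, the answer equals the max flow.
Path In→Eg (+1); total 1.
Path In→A→Eg (+1); total 2.
Path In→B→Eg (+1); total 3.
Path In→C→Eg (+1); total 4.
Path In→F→Eg (+1); total 5.
Path In→G→Eg (+1); total 6.
No residual In→Eg path; max flow = 6.
Certifying cut of size 6: {In→A, In→B, In→C, In→Eg, In→F, In→G}.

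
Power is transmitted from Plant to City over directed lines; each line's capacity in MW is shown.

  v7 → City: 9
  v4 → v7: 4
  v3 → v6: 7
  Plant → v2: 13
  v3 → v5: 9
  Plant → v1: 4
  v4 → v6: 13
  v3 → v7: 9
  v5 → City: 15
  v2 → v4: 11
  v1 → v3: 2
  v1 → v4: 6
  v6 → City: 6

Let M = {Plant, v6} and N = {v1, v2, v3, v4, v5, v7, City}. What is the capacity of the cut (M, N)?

Edges leaving {Plant, v6}: Plant→v1 (4), Plant→v2 (13), v6→City (6).
Cut capacity = 4 + 13 + 6 = 23.

23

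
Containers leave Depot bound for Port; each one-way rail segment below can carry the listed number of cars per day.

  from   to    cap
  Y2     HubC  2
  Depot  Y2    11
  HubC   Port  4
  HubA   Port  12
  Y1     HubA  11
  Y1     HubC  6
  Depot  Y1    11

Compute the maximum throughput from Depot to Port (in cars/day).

Augment Depot→Y2→HubC→Port: bottleneck 2, flow now 2.
Augment Depot→Y1→HubC→Port: bottleneck 2, flow now 4.
Augment Depot→Y1→HubA→Port: bottleneck 9, flow now 13.
No augmenting path remains; maximum flow = 13.
In the residual graph, reachable from Depot: {Depot, Y2}.
Min-cut edges: Depot→Y1 (11), Y2→HubC (2); capacity 11 + 2 = 13.
This cut is saturated, so no flow can exceed 13.

13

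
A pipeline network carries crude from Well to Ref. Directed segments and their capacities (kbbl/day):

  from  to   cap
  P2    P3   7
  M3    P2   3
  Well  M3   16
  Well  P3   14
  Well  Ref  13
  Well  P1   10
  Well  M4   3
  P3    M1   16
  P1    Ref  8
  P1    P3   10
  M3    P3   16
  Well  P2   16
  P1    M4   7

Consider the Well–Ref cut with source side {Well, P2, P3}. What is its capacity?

58

Edges leaving {Well, P2, P3}: Well→P1 (10), Well→M4 (3), Well→M3 (16), Well→Ref (13), P3→M1 (16).
Cut capacity = 10 + 3 + 16 + 13 + 16 = 58.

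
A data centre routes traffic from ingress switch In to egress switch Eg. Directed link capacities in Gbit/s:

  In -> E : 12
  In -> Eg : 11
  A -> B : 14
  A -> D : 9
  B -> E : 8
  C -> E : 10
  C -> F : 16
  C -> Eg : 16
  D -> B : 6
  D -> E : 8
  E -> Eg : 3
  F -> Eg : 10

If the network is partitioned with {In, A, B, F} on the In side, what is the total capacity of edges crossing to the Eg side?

50

Edges leaving {In, A, B, F}: In→E (12), In→Eg (11), A→D (9), B→E (8), F→Eg (10).
Cut capacity = 12 + 11 + 9 + 8 + 10 = 50.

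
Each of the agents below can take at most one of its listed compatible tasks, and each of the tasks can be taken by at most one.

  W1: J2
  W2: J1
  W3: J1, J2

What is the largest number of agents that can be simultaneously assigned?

2

Unit-capacity flow: source→left, listed edges, right→sink; max matching = max flow.
Augmenting path W1→J2 (+1); matched 1.
Augmenting path W2→J1 (+1); matched 2.
No augmenting path remains; maximum matching = 2.
König certificate: {J1, J2} is a vertex cover of size 2 (every listed pair touches it), so no matching can be larger.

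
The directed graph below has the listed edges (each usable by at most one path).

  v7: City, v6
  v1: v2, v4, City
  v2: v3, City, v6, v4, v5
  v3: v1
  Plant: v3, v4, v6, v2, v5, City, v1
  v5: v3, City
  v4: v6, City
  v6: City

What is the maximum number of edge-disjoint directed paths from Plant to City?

Assign every edge capacity 1; by Menger, the answer equals the max flow.
Path Plant→City (+1); total 1.
Path Plant→v1→City (+1); total 2.
Path Plant→v2→City (+1); total 3.
Path Plant→v4→City (+1); total 4.
Path Plant→v5→City (+1); total 5.
Path Plant→v6→City (+1); total 6.
No residual Plant→City path; max flow = 6.
Certifying cut of size 6: {Plant→City, v1→City, v2→City, v4→City, v5→City, v6→City}.

6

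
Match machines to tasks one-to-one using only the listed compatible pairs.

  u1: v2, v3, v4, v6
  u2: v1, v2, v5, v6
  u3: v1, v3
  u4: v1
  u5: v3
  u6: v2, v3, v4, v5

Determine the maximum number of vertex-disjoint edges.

Unit-capacity flow: source→left, listed edges, right→sink; max matching = max flow.
Augmenting path u1→v2 (+1); matched 1.
Augmenting path u2→v1 (+1); matched 2.
Augmenting path u3→v3 (+1); matched 3.
Augmenting path u6→v4 (+1); matched 4.
Augmenting path u4→v1→u2→v5 (+1); matched 5.
No augmenting path remains; maximum matching = 5.
König certificate: {u1, u2, u6, v1, v3} is a vertex cover of size 5 (every listed pair touches it), so no matching can be larger.

5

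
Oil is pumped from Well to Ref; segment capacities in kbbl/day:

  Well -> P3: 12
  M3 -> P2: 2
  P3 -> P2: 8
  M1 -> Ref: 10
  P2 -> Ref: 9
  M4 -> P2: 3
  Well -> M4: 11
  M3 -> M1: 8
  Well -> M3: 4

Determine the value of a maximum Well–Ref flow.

13

Augment Well→M3→M1→Ref: bottleneck 4, flow now 4.
Augment Well→M4→P2→Ref: bottleneck 3, flow now 7.
Augment Well→P3→P2→Ref: bottleneck 6, flow now 13.
No augmenting path remains; maximum flow = 13.
In the residual graph, reachable from Well: {Well, M4, P3, P2}.
Min-cut edges: Well→M3 (4), P2→Ref (9); capacity 4 + 9 = 13.
This cut is saturated, so no flow can exceed 13.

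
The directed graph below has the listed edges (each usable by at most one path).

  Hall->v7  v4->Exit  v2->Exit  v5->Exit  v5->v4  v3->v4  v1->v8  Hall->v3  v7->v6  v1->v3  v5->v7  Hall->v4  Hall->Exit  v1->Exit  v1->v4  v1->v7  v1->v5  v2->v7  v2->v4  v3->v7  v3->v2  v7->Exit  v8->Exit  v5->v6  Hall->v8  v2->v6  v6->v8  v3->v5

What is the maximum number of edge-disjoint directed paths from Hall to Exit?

5

Assign every edge capacity 1; by Menger, the answer equals the max flow.
Path Hall→Exit (+1); total 1.
Path Hall→v4→Exit (+1); total 2.
Path Hall→v7→Exit (+1); total 3.
Path Hall→v8→Exit (+1); total 4.
Path Hall→v3→v2→Exit (+1); total 5.
No residual Hall→Exit path; max flow = 5.
Certifying cut of size 5: {Hall→Exit, Hall→v3, Hall→v4, Hall→v7, Hall→v8}.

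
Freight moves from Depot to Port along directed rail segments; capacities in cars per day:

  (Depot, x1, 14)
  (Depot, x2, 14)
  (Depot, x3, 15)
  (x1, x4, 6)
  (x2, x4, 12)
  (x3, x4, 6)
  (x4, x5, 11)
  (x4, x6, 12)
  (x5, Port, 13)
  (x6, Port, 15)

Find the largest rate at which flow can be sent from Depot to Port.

Augment Depot→x1→x4→x5→Port: bottleneck 6, flow now 6.
Augment Depot→x2→x4→x5→Port: bottleneck 5, flow now 11.
Augment Depot→x2→x4→x6→Port: bottleneck 7, flow now 18.
Augment Depot→x3→x4→x6→Port: bottleneck 5, flow now 23.
No augmenting path remains; maximum flow = 23.
In the residual graph, reachable from Depot: {Depot, x1, x2, x3, x4}.
Min-cut edges: x4→x5 (11), x4→x6 (12); capacity 11 + 12 = 23.
This cut is saturated, so no flow can exceed 23.

23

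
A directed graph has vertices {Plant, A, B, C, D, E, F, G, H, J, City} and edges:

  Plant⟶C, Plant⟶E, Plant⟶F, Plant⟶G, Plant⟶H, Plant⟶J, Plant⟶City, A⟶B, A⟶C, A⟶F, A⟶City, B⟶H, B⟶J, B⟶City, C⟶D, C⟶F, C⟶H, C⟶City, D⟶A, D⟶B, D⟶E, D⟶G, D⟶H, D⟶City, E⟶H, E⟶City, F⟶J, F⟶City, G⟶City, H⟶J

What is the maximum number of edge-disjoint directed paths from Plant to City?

Assign every edge capacity 1; by Menger, the answer equals the max flow.
Path Plant→City (+1); total 1.
Path Plant→C→City (+1); total 2.
Path Plant→E→City (+1); total 3.
Path Plant→F→City (+1); total 4.
Path Plant→G→City (+1); total 5.
No residual Plant→City path; max flow = 5.
Certifying cut of size 5: {Plant→C, Plant→City, Plant→E, Plant→F, Plant→G}.

5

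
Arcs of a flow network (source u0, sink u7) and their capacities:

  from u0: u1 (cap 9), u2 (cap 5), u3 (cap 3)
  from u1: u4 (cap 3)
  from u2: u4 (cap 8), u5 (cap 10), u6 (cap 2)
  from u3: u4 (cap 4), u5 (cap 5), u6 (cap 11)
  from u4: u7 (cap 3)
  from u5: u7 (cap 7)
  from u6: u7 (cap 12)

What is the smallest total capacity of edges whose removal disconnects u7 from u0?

Augment u0→u1→u4→u7: bottleneck 3, flow now 3.
Augment u0→u2→u5→u7: bottleneck 5, flow now 8.
Augment u0→u3→u5→u7: bottleneck 2, flow now 10.
Augment u0→u3→u6→u7: bottleneck 1, flow now 11.
No augmenting path remains; maximum flow = 11.
By max-flow min-cut, the minimum cut capacity equals the max flow.
In the residual graph, reachable from u0: {u0, u1}.
Min-cut edges: u0→u2 (5), u0→u3 (3), u1→u4 (3); capacity 5 + 3 + 3 = 11.

11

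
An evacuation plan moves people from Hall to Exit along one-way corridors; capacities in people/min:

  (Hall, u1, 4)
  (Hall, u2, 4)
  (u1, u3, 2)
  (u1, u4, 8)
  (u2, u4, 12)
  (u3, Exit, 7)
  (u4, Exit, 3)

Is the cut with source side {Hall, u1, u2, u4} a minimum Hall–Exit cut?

Given cut capacity: 2 + 3 = 5.
Augment Hall→u1→u3→Exit: bottleneck 2, flow now 2.
Augment Hall→u1→u4→Exit: bottleneck 2, flow now 4.
Augment Hall→u2→u4→Exit: bottleneck 1, flow now 5.
No augmenting path remains; maximum flow = 5.
Cut capacity 5 equals the max flow, so it is a minimum cut.

Yes — it is a minimum cut (capacity 5).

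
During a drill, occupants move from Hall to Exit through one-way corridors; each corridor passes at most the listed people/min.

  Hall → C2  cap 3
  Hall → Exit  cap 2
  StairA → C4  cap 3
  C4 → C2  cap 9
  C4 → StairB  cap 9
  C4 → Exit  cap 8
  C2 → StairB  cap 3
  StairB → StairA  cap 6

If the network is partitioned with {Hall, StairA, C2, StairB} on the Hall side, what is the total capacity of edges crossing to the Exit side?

5

Edges leaving {Hall, StairA, C2, StairB}: Hall→Exit (2), StairA→C4 (3).
Cut capacity = 2 + 3 = 5.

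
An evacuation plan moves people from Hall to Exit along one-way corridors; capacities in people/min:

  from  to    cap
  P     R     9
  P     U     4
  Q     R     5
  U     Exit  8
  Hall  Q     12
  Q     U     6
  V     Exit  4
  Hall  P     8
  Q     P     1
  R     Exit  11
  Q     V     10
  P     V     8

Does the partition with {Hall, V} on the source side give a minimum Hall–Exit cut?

Given cut capacity: 8 + 12 + 4 = 24.
Augment Hall→P→R→Exit: bottleneck 8, flow now 8.
Augment Hall→Q→R→Exit: bottleneck 3, flow now 11.
Augment Hall→Q→U→Exit: bottleneck 6, flow now 17.
Augment Hall→Q→V→Exit: bottleneck 3, flow now 20.
No augmenting path remains; maximum flow = 20.
In the residual graph, reachable from Hall: {Hall}.
Min-cut edges: Hall→P (8), Hall→Q (12); capacity 8 + 12 = 20.
Cut capacity 24 exceeds the max flow 20, so it is not minimum.

No — its capacity is 24, but the minimum cut has capacity 20.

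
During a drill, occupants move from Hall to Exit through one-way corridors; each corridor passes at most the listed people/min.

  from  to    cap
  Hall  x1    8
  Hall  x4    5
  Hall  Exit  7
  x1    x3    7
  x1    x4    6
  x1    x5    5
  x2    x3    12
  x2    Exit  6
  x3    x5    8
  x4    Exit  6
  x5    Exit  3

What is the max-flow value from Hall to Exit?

Augment Hall→Exit: bottleneck 7, flow now 7.
Augment Hall→x4→Exit: bottleneck 5, flow now 12.
Augment Hall→x1→x4→Exit: bottleneck 1, flow now 13.
Augment Hall→x1→x5→Exit: bottleneck 3, flow now 16.
No augmenting path remains; maximum flow = 16.
In the residual graph, reachable from Hall: {Hall, x1, x3, x4, x5}.
Min-cut edges: Hall→Exit (7), x4→Exit (6), x5→Exit (3); capacity 7 + 6 + 3 = 16.
This cut is saturated, so no flow can exceed 16.

16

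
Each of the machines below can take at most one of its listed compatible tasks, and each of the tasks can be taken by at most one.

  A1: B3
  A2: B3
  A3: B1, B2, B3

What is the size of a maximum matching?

2

Unit-capacity flow: source→left, listed edges, right→sink; max matching = max flow.
Augmenting path A1→B3 (+1); matched 1.
Augmenting path A3→B1 (+1); matched 2.
No augmenting path remains; maximum matching = 2.
König certificate: {A3, B3} is a vertex cover of size 2 (every listed pair touches it), so no matching can be larger.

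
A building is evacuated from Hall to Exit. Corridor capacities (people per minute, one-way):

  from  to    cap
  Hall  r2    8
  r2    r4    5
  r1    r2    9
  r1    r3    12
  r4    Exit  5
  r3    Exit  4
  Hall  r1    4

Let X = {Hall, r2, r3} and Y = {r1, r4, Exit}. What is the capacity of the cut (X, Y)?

Edges leaving {Hall, r2, r3}: Hall→r1 (4), r2→r4 (5), r3→Exit (4).
Cut capacity = 4 + 5 + 4 = 13.

13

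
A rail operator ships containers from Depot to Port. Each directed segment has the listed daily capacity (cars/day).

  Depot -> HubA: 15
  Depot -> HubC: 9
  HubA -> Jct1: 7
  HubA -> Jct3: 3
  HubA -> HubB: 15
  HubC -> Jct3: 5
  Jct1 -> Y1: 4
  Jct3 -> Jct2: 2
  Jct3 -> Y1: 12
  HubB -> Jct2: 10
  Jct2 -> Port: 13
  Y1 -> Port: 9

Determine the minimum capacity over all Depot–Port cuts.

Augment Depot→HubA→Jct1→Y1→Port: bottleneck 4, flow now 4.
Augment Depot→HubA→Jct3→Jct2→Port: bottleneck 2, flow now 6.
Augment Depot→HubA→Jct3→Y1→Port: bottleneck 1, flow now 7.
Augment Depot→HubA→HubB→Jct2→Port: bottleneck 8, flow now 15.
Augment Depot→HubC→Jct3→Y1→Port: bottleneck 4, flow now 19.
Augment Depot→HubC→Jct3→HubA→HubB→Jct2→Port: bottleneck 1, flow now 20. (uses reverse residual edge)
No augmenting path remains; maximum flow = 20.
By max-flow min-cut, the minimum cut capacity equals the max flow.
In the residual graph, reachable from Depot: {Depot, HubC}.
Min-cut edges: Depot→HubA (15), HubC→Jct3 (5); capacity 15 + 5 = 20.

20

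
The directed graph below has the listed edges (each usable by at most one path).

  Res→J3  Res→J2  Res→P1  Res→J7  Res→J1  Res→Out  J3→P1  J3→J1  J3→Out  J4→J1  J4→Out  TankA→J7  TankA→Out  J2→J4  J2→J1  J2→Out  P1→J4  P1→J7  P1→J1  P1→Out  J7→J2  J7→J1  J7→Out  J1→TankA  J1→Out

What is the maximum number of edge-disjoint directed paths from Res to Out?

Assign every edge capacity 1; by Menger, the answer equals the max flow.
Path Res→Out (+1); total 1.
Path Res→J3→Out (+1); total 2.
Path Res→J2→Out (+1); total 3.
Path Res→P1→Out (+1); total 4.
Path Res→J7→Out (+1); total 5.
Path Res→J1→Out (+1); total 6.
No residual Res→Out path; max flow = 6.
Certifying cut of size 6: {Res→J1, Res→J2, Res→J3, Res→J7, Res→Out, Res→P1}.

6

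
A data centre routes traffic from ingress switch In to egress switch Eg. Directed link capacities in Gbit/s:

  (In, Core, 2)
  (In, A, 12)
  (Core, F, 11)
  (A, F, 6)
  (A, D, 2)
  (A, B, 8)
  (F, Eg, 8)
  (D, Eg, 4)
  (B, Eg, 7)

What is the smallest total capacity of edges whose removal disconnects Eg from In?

Augment In→Core→F→Eg: bottleneck 2, flow now 2.
Augment In→A→F→Eg: bottleneck 6, flow now 8.
Augment In→A→D→Eg: bottleneck 2, flow now 10.
Augment In→A→B→Eg: bottleneck 4, flow now 14.
No augmenting path remains; maximum flow = 14.
By max-flow min-cut, the minimum cut capacity equals the max flow.
In the residual graph, reachable from In: {In}.
Min-cut edges: In→Core (2), In→A (12); capacity 2 + 12 = 14.

14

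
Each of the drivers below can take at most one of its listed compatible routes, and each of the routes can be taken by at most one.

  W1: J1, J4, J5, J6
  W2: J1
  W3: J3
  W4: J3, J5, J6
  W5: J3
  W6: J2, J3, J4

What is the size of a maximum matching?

5

Unit-capacity flow: source→left, listed edges, right→sink; max matching = max flow.
Augmenting path W1→J1 (+1); matched 1.
Augmenting path W3→J3 (+1); matched 2.
Augmenting path W4→J5 (+1); matched 3.
Augmenting path W6→J2 (+1); matched 4.
Augmenting path W2→J1→W1→J4 (+1); matched 5.
No augmenting path remains; maximum matching = 5.
König certificate: {W1, W2, W4, W6, J3} is a vertex cover of size 5 (every listed pair touches it), so no matching can be larger.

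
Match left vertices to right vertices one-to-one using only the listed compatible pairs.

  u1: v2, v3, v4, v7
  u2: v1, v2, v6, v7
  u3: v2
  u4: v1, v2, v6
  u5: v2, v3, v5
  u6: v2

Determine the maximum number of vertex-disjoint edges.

Unit-capacity flow: source→left, listed edges, right→sink; max matching = max flow.
Augmenting path u1→v2 (+1); matched 1.
Augmenting path u2→v1 (+1); matched 2.
Augmenting path u4→v6 (+1); matched 3.
Augmenting path u5→v3 (+1); matched 4.
Augmenting path u3→v2→u1→v4 (+1); matched 5.
No augmenting path remains; maximum matching = 5.
König certificate: {u1, u2, u4, u5, v2} is a vertex cover of size 5 (every listed pair touches it), so no matching can be larger.

5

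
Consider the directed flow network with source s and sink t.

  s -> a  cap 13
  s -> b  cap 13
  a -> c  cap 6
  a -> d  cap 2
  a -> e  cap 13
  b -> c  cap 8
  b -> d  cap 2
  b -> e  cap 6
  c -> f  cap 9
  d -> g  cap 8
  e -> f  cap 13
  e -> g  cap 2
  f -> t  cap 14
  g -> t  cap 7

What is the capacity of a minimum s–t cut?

20

Augment s→a→c→f→t: bottleneck 6, flow now 6.
Augment s→a→d→g→t: bottleneck 2, flow now 8.
Augment s→a→e→f→t: bottleneck 5, flow now 13.
Augment s→b→c→f→t: bottleneck 3, flow now 16.
Augment s→b→d→g→t: bottleneck 2, flow now 18.
Augment s→b→e→g→t: bottleneck 2, flow now 20.
No augmenting path remains; maximum flow = 20.
By max-flow min-cut, the minimum cut capacity equals the max flow.
In the residual graph, reachable from s: {s, a, b, c, e, f}.
Min-cut edges: a→d (2), b→d (2), e→g (2), f→t (14); capacity 2 + 2 + 2 + 14 = 20.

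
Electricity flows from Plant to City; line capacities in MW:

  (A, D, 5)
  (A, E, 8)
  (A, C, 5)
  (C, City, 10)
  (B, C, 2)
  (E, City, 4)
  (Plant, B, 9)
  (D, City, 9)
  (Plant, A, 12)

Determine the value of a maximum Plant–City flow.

14

Augment Plant→A→C→City: bottleneck 5, flow now 5.
Augment Plant→A→D→City: bottleneck 5, flow now 10.
Augment Plant→A→E→City: bottleneck 2, flow now 12.
Augment Plant→B→C→City: bottleneck 2, flow now 14.
No augmenting path remains; maximum flow = 14.
In the residual graph, reachable from Plant: {Plant, B}.
Min-cut edges: Plant→A (12), B→C (2); capacity 12 + 2 = 14.
This cut is saturated, so no flow can exceed 14.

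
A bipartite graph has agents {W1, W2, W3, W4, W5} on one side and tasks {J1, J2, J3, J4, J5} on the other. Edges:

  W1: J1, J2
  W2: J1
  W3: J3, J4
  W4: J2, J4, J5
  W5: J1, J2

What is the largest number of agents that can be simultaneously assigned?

Unit-capacity flow: source→left, listed edges, right→sink; max matching = max flow.
Augmenting path W1→J1 (+1); matched 1.
Augmenting path W3→J3 (+1); matched 2.
Augmenting path W4→J2 (+1); matched 3.
Augmenting path W5→J2→W4→J4 (+1); matched 4.
No augmenting path remains; maximum matching = 4.
König certificate: {W3, W4, J1, J2} is a vertex cover of size 4 (every listed pair touches it), so no matching can be larger.

4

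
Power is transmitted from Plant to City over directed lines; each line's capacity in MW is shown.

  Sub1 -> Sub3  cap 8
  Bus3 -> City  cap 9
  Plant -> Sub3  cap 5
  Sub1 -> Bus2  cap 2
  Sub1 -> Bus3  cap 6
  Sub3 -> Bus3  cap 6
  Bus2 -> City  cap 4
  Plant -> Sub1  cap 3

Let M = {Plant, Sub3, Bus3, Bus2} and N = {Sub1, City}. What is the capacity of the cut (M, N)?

Edges leaving {Plant, Sub3, Bus3, Bus2}: Plant→Sub1 (3), Bus3→City (9), Bus2→City (4).
Cut capacity = 3 + 9 + 4 = 16.

16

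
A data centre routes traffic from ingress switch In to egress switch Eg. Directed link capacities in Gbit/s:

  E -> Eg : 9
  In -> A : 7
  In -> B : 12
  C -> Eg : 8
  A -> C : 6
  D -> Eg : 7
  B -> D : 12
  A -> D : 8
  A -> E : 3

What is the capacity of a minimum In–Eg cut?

Augment In→A→C→Eg: bottleneck 6, flow now 6.
Augment In→A→D→Eg: bottleneck 1, flow now 7.
Augment In→B→D→Eg: bottleneck 6, flow now 13.
Augment In→B→D→A→E→Eg: bottleneck 1, flow now 14. (uses reverse residual edge)
No augmenting path remains; maximum flow = 14.
By max-flow min-cut, the minimum cut capacity equals the max flow.
In the residual graph, reachable from In: {In, B, D}.
Min-cut edges: In→A (7), D→Eg (7); capacity 7 + 7 = 14.

14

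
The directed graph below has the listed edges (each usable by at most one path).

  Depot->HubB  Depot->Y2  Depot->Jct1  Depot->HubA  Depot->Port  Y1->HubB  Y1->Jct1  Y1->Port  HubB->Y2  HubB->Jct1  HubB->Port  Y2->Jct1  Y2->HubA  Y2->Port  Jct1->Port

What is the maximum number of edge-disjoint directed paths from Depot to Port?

4

Assign every edge capacity 1; by Menger, the answer equals the max flow.
Path Depot→Port (+1); total 1.
Path Depot→HubB→Port (+1); total 2.
Path Depot→Y2→Port (+1); total 3.
Path Depot→Jct1→Port (+1); total 4.
No residual Depot→Port path; max flow = 4.
Certifying cut of size 4: {Depot→HubB, Depot→Jct1, Depot→Port, Depot→Y2}.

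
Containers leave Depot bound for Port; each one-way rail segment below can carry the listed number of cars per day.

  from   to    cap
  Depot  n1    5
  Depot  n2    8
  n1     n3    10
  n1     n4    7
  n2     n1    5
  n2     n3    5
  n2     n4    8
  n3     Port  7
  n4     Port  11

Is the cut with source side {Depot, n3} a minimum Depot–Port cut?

Given cut capacity: 5 + 8 + 7 = 20.
Augment Depot→n1→n3→Port: bottleneck 5, flow now 5.
Augment Depot→n2→n3→Port: bottleneck 2, flow now 7.
Augment Depot→n2→n4→Port: bottleneck 6, flow now 13.
No augmenting path remains; maximum flow = 13.
In the residual graph, reachable from Depot: {Depot}.
Min-cut edges: Depot→n1 (5), Depot→n2 (8); capacity 5 + 8 = 13.
Cut capacity 20 exceeds the max flow 13, so it is not minimum.

No — its capacity is 20, but the minimum cut has capacity 13.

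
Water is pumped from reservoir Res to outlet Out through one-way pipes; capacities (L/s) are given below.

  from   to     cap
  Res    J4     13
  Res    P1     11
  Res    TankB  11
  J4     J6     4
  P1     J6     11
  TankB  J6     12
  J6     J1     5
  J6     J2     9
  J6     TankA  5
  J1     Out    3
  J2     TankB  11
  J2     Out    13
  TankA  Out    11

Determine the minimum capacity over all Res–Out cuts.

17

Augment Res→J4→J6→J1→Out: bottleneck 3, flow now 3.
Augment Res→J4→J6→J2→Out: bottleneck 1, flow now 4.
Augment Res→P1→J6→J2→Out: bottleneck 8, flow now 12.
Augment Res→P1→J6→TankA→Out: bottleneck 3, flow now 15.
Augment Res→TankB→J6→TankA→Out: bottleneck 2, flow now 17.
No augmenting path remains; maximum flow = 17.
By max-flow min-cut, the minimum cut capacity equals the max flow.
In the residual graph, reachable from Res: {Res, J4, P1, TankB, J6, J1}.
Min-cut edges: J6→J2 (9), J6→TankA (5), J1→Out (3); capacity 9 + 5 + 3 = 17.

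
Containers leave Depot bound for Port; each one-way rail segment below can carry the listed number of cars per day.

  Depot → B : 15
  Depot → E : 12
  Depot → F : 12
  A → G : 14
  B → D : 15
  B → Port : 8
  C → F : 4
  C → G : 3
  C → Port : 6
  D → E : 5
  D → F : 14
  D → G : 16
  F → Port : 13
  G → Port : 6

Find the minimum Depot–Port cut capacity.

27

Augment Depot→B→Port: bottleneck 8, flow now 8.
Augment Depot→F→Port: bottleneck 12, flow now 20.
Augment Depot→B→D→F→Port: bottleneck 1, flow now 21.
Augment Depot→B→D→G→Port: bottleneck 6, flow now 27.
No augmenting path remains; maximum flow = 27.
By max-flow min-cut, the minimum cut capacity equals the max flow.
In the residual graph, reachable from Depot: {Depot, E}.
Min-cut edges: Depot→B (15), Depot→F (12); capacity 15 + 12 = 27.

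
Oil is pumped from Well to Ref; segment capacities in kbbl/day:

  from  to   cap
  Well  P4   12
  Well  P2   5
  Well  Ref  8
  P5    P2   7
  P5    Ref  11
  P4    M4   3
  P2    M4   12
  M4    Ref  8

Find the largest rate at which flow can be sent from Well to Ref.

16

Augment Well→Ref: bottleneck 8, flow now 8.
Augment Well→P4→M4→Ref: bottleneck 3, flow now 11.
Augment Well→P2→M4→Ref: bottleneck 5, flow now 16.
No augmenting path remains; maximum flow = 16.
In the residual graph, reachable from Well: {Well, P4}.
Min-cut edges: Well→P2 (5), Well→Ref (8), P4→M4 (3); capacity 5 + 8 + 3 = 16.
This cut is saturated, so no flow can exceed 16.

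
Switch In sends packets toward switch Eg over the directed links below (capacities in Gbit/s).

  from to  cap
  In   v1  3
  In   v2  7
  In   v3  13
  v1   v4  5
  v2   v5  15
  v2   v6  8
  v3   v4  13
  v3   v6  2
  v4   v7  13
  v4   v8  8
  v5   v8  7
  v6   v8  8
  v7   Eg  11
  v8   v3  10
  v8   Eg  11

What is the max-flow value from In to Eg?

22

Augment In→v1→v4→v7→Eg: bottleneck 3, flow now 3.
Augment In→v2→v5→v8→Eg: bottleneck 7, flow now 10.
Augment In→v3→v4→v7→Eg: bottleneck 8, flow now 18.
Augment In→v3→v4→v8→Eg: bottleneck 4, flow now 22.
No augmenting path remains; maximum flow = 22.
In the residual graph, reachable from In: {In, v1, v2, v3, v4, v5, v6, v7, v8}.
Min-cut edges: v7→Eg (11), v8→Eg (11); capacity 11 + 11 = 22.
This cut is saturated, so no flow can exceed 22.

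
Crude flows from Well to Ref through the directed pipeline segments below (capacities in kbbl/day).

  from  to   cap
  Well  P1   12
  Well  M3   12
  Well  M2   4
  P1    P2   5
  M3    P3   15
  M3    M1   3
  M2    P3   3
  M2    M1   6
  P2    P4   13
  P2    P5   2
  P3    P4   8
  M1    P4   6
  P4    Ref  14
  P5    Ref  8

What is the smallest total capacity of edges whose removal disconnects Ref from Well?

Augment Well→P1→P2→P4→Ref: bottleneck 5, flow now 5.
Augment Well→M3→P3→P4→Ref: bottleneck 8, flow now 13.
Augment Well→M3→M1→P4→Ref: bottleneck 1, flow now 14.
Augment Well→M3→M1→P4→P2→P5→Ref: bottleneck 2, flow now 16. (uses reverse residual edge)
No augmenting path remains; maximum flow = 16.
By max-flow min-cut, the minimum cut capacity equals the max flow.
In the residual graph, reachable from Well: {Well, P1, M3, M2, P2, P3, M1, P4}.
Min-cut edges: P2→P5 (2), P4→Ref (14); capacity 2 + 14 = 16.

16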